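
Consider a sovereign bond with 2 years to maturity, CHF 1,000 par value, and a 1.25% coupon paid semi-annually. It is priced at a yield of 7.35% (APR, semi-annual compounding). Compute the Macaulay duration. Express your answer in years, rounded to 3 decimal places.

1.980 years

Periodic yield y = 0.03675. Discount each cash flow and weight by its period:
  t   CF        PV=CF/(1+0.03675)^t    t·PV
  1         6.25         6.0285         6.0285
  2         6.25         5.8148        11.6295
  3         6.25         5.6086        16.8259
  4     1,006.25       870.9831     3,483.9323
  Σ                    888.4349     3,518.4162
Price P = Σ PV = 888.4349.
Macaulay duration = Σ(t·PV) / P = 3,518.4162 / 888.4349 = 3.96024 half-year periods.
In years: 3.96024 / 2 = 1.98012 years.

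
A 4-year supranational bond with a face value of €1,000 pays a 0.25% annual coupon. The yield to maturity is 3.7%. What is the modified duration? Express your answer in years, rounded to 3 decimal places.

3.842 years

Periodic yield y = 0.037. First find Macaulay duration:
  t   CF        PV=CF/(1+0.037)^t    t·PV
  1         2.50         2.4108         2.4108
  2         2.50         2.3248         4.6496
  3         2.50         2.2418         6.7255
  4     1,002.50       866.9007     3,467.6028
  Σ                    873.8781     3,481.3887
P = 873.8781; Macaulay duration = 3,481.3887 / 873.8781 = 3.98384 years.
Modified duration = D_Mac / (1 + y) = 3.98384 / 1.037 = 3.84170 years.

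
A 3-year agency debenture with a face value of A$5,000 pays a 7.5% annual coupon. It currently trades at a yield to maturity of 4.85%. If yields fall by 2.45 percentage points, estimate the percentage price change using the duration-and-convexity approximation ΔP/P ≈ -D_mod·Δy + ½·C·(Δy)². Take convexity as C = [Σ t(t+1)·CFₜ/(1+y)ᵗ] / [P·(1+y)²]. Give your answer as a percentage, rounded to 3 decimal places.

+6.849%

With y = 0.0485:
  t   CF        PV=CF/(1+0.0485)^t    t·PV        t(t+1)·PV
  1       375.00       357.6538       357.6538         715.3076
  2       375.00       341.1100       682.2199       2,046.6597
  3     5,375.00     4,663.0832    13,989.2496      55,956.9984
  Σ                  5,361.8469    15,029.1233      58,718.9657
P = 5,361.8469; D_Mac = 2.80298 yrs; D_mod = 2.67332 yrs; C = 9.96155.
Duration effect: -2.67332 × (-0.0245) = +0.065496
Convexity effect: 0.5 × 9.96155 × (-0.0245)² = +0.0029897
ΔP/P ≈ +0.065496 + 0.0029897 = +0.068486 = +6.8486%.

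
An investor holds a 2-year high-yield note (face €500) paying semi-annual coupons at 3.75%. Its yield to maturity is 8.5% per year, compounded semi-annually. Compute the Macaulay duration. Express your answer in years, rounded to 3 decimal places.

1.943 years

Periodic yield y = 0.0425. Discount each cash flow and weight by its period:
  t   CF        PV=CF/(1+0.0425)^t    t·PV
  1        9.375         8.9928         8.9928
  2        9.375         8.6262        17.2524
  3        9.375         8.2745        24.8236
  4      509.375       431.2542     1,725.0169
  Σ                    457.1478     1,776.0857
Price P = Σ PV = 457.1478.
Macaulay duration = Σ(t·PV) / P = 1,776.0857 / 457.1478 = 3.88515 half-year periods.
In years: 3.88515 / 2 = 1.94257 years.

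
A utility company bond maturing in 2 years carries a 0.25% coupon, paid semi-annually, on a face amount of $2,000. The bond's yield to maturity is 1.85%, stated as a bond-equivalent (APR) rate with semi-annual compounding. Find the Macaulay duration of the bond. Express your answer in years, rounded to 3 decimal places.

1.996 years

Periodic yield y = 0.00925. Discount each cash flow and weight by its period:
  t   CF        PV=CF/(1+0.00925)^t    t·PV
  1         2.50         2.4771         2.4771
  2         2.50         2.4544         4.9088
  3         2.50         2.4319         7.2957
  4     2,002.50     1,930.0897     7,720.3588
  Σ                  1,937.4531     7,735.0403
Price P = Σ PV = 1,937.4531.
Macaulay duration = Σ(t·PV) / P = 7,735.0403 / 1,937.4531 = 3.99238 half-year periods.
In years: 3.99238 / 2 = 1.99619 years.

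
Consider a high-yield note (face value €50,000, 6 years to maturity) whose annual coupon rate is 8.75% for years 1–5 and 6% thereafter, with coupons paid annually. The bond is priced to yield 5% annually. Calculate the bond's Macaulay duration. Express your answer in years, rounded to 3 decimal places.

4.997 years

Periodic yield y = 0.05. Discount each cash flow and weight by its year:
  t   CF        PV=CF/(1+0.05)^t    t·PV
  1     4,375.00     4,166.6667     4,166.6667
  2     4,375.00     3,968.2540     7,936.5079
  3     4,375.00     3,779.2895    11,337.8685
  4     4,375.00     3,599.3233    14,397.2933
  5     4,375.00     3,427.9270    17,139.6349
  6    53,000.00    39,549.4160   237,296.4961
  Σ                 58,490.8765   292,274.4674
Price P = Σ PV = 58,490.8765.
Macaulay duration = Σ(t·PV) / P = 292,274.4674 / 58,490.8765 = 4.99692 years.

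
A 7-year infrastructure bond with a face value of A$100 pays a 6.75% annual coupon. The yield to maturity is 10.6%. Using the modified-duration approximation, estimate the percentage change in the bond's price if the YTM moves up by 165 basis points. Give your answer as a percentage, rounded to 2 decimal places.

-8.44%

Periodic yield y = 0.106. Modified duration first:
  t   CF        PV=CF/(1+0.106)^t    t·PV
  1         6.75         6.1031         6.1031
  2         6.75         5.5182        11.0363
  3         6.75         4.9893        14.9679
  4         6.75         4.5111        18.0444
  5         6.75         4.0788        20.3938
  6         6.75         3.6878        22.1271
  7       106.75        52.7329       369.1306
  Σ                     81.6212       461.8031
P = 81.6212; D_Mac = 5.65788 yrs; D_mod = 5.65788/(1+0.106) = 5.11563 yrs.
ΔP/P ≈ -D_mod · Δy = -5.11563 × (+0.0165) = -0.084408 = -8.4408%.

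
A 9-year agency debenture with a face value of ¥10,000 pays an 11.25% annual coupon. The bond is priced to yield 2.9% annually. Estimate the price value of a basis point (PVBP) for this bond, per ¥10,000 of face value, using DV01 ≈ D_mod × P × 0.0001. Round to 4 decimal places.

Periodic yield y = 0.029.
  t   CF        PV=CF/(1+0.029)^t    t·PV
  1     1,125.00     1,093.2945     1,093.2945
  2     1,125.00     1,062.4825     2,124.9649
  3     1,125.00     1,032.5388     3,097.6165
  4     1,125.00     1,003.4391     4,013.7564
  5     1,125.00       975.1595     4,875.7974
  6     1,125.00       947.6769     5,686.0611
  7     1,125.00       920.9688     6,446.7813
  8     1,125.00       895.0134     7,160.1070
  9    11,125.00     8,601.2515    77,411.2635
  Σ                 16,531.8249   111,909.6427
P = 16,531.8249; D_Mac = 6.76935 yrs; D_mod = 6.57857 yrs.
DV01 ≈ 6.57857 × 16,531.8249 × 0.0001 = 10.875573.

¥10.8756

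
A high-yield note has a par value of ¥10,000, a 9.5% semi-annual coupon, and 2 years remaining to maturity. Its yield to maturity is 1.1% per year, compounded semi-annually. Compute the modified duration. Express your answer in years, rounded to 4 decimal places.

1.8686 years

Periodic yield y = 0.0055. First find Macaulay duration:
  t   CF        PV=CF/(1+0.0055)^t    t·PV
  1       475.00       472.4018       472.4018
  2       475.00       469.8178       939.6356
  3       475.00       467.2479     1,401.7438
  4    10,475.00    10,247.6842    40,990.7367
  Σ                 11,657.1517    43,804.5178
P = 11,657.1517; Macaulay duration = 43,804.5178 / 11,657.1517 = 3.75774 half-year periods = 1.87887 years.
Modified duration = D_Mac / (1 + y) = 1.87887 / 1.0055 = 1.86859 years.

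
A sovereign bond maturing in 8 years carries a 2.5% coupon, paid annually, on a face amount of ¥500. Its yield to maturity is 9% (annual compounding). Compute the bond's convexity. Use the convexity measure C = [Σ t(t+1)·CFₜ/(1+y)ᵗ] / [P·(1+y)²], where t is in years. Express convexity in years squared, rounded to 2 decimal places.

52.16

With y = 0.09:
  t   CF        PV=CF/(1+0.09)^t    t·PV        t(t+1)·PV
  1        12.50        11.4679        11.4679          22.9358
  2        12.50        10.5210        21.0420          63.1260
  3        12.50         9.6523        28.9569         115.8275
  4        12.50         8.8553        35.4213         177.1063
  5        12.50         8.1241        40.6207         243.7243
  6        12.50         7.4533        44.7200         313.0403
  7        12.50         6.8379        47.8655         382.9240
  8       512.50       257.2065     2,057.6517      18,518.8657
  Σ                    320.1184     2,287.7460      19,837.5499
P = 320.1184.
Convexity = Σ t(t+1)·PV / [P·(1+y)²] = 19,837.5499 / (320.1184 × 1.188100) = 52.15842.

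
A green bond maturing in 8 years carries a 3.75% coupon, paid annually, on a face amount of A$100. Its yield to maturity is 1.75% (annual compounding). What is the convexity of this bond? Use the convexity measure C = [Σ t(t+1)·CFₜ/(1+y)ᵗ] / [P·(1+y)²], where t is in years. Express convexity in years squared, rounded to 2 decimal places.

With y = 0.0175:
  t   CF        PV=CF/(1+0.0175)^t    t·PV        t(t+1)·PV
  1         3.75         3.6855         3.6855           7.3710
  2         3.75         3.6221         7.2442          21.7327
  3         3.75         3.5598        10.6795          42.7178
  4         3.75         3.4986        13.9944          69.9719
  5         3.75         3.4384        17.1921         103.1527
  6         3.75         3.3793        20.2757         141.9300
  7         3.75         3.3212        23.2481         185.9852
  8       103.75        90.3052       722.4416       6,501.9745
  Σ                    114.8101       818.7611       7,074.8357
P = 114.8101.
Convexity = Σ t(t+1)·PV / [P·(1+y)²] = 7,074.8357 / (114.8101 × 1.035306) = 59.52061.

59.52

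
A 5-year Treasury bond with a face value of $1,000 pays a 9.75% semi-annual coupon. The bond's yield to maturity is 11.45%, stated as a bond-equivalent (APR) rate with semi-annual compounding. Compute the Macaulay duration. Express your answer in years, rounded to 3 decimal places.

4.038 years

Periodic yield y = 0.05725. Discount each cash flow and weight by its period:
  t   CF        PV=CF/(1+0.05725)^t    t·PV
  1        48.75        46.1102        46.1102
  2        48.75        43.6133        87.2267
  3        48.75        41.2517       123.7550
  4        48.75        39.0179       156.0716
  5        48.75        36.9051       184.5254
  6        48.75        34.9067       209.4400
  7        48.75        33.0165       231.1154
  8        48.75        31.2286       249.8291
  9        48.75        29.5376       265.8385
  10    1,048.75       601.0285     6,010.2846
  Σ                    936.6160     7,564.1964
Price P = Σ PV = 936.6160.
Macaulay duration = Σ(t·PV) / P = 7,564.1964 / 936.6160 = 8.07609 half-year periods.
In years: 8.07609 / 2 = 4.03805 years.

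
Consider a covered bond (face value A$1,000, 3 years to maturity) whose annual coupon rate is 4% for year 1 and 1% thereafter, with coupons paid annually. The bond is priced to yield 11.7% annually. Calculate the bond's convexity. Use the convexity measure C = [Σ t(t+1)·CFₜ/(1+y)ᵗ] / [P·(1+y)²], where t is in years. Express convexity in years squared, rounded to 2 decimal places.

9.19

With y = 0.117:
  t   CF        PV=CF/(1+0.117)^t    t·PV        t(t+1)·PV
  1        40.00        35.8102        35.8102          71.6204
  2        10.00         8.0148        16.0296          48.0889
  3     1,010.00       724.7060     2,174.1180       8,696.4719
  Σ                    768.5310     2,225.9578       8,816.1813
P = 768.5310.
Convexity = Σ t(t+1)·PV / [P·(1+y)²] = 8,816.1813 / (768.5310 × 1.247689) = 9.19417.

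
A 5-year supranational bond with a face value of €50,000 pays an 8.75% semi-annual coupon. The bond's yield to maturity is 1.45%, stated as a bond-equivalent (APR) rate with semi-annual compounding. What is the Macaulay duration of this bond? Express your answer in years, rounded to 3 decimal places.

4.290 years

Periodic yield y = 0.00725. Discount each cash flow and weight by its period:
  t   CF        PV=CF/(1+0.00725)^t    t·PV
  1     2,187.50     2,171.7548     2,171.7548
  2     2,187.50     2,156.1229     4,312.2458
  3     2,187.50     2,140.6035     6,421.8105
  4     2,187.50     2,125.1958     8,500.7834
  5     2,187.50     2,109.8991    10,549.4954
  6     2,187.50     2,094.7124    12,568.2745
  7     2,187.50     2,079.6351    14,557.4454
  8     2,187.50     2,064.6662    16,517.3298
  9     2,187.50     2,049.8051    18,448.2462
  10   52,187.50    48,550.5028   485,505.0283
  Σ                 67,542.8977   579,552.4140
Price P = Σ PV = 67,542.8977.
Macaulay duration = Σ(t·PV) / P = 579,552.4140 / 67,542.8977 = 8.58051 half-year periods.
In years: 8.58051 / 2 = 4.29025 years.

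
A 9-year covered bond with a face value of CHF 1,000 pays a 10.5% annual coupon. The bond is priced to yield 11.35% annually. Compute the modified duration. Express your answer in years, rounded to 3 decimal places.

5.541 years

Periodic yield y = 0.1135. First find Macaulay duration:
  t   CF        PV=CF/(1+0.1135)^t    t·PV
  1       105.00        94.2973        94.2973
  2       105.00        84.6855       169.3709
  3       105.00        76.0534       228.1602
  4       105.00        68.3012       273.2049
  5       105.00        61.3392       306.6961
  6       105.00        55.0869       330.5211
  7       105.00        49.4718       346.3026
  8       105.00        44.4291       355.4328
  9     1,105.00       419.9043     3,779.1384
  Σ                    953.5686     5,883.1242
P = 953.5686; Macaulay duration = 5,883.1242 / 953.5686 = 6.16959 years.
Modified duration = D_Mac / (1 + y) = 6.16959 / 1.1135 = 5.54072 years.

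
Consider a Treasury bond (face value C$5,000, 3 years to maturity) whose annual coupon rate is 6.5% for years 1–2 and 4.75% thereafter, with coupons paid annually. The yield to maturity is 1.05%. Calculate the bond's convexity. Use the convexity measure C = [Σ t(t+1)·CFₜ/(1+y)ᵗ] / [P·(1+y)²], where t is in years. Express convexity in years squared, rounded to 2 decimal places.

10.87

With y = 0.0105:
  t   CF        PV=CF/(1+0.0105)^t    t·PV        t(t+1)·PV
  1       325.00       321.6230       321.6230         643.2459
  2       325.00       318.2810       636.5620       1,909.6861
  3     5,237.50     5,075.9237    15,227.7710      60,911.0840
  Σ                  5,715.8276    16,185.9560      63,464.0160
P = 5,715.8276.
Convexity = Σ t(t+1)·PV / [P·(1+y)²] = 63,464.0160 / (5,715.8276 × 1.021110) = 10.87366.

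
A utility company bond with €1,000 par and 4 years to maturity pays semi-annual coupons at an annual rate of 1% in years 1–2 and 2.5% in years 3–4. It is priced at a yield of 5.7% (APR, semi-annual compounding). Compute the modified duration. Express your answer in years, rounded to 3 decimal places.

3.795 years

Periodic yield y = 0.0285. First find Macaulay duration:
  t   CF        PV=CF/(1+0.0285)^t    t·PV
  1         5.00         4.8614         4.8614
  2         5.00         4.7267         9.4535
  3         5.00         4.5958        13.7873
  4         5.00         4.4684        17.8736
  5        12.50        10.8615        54.3073
  6        12.50        10.5605        63.3630
  7        12.50        10.2679        71.8750
  8     1,012.50       808.6501     6,469.2011
  Σ                    858.9923     6,704.7222
P = 858.9923; Macaulay duration = 6,704.7222 / 858.9923 = 7.80533 half-year periods = 3.90267 years.
Modified duration = D_Mac / (1 + y) = 3.90267 / 1.0285 = 3.79452 years.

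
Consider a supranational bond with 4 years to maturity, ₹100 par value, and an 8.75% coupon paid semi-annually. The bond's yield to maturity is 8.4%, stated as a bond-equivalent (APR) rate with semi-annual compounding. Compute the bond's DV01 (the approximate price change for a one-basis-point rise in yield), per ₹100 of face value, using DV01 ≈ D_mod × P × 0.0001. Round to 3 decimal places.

Periodic yield y = 0.042.
  t   CF        PV=CF/(1+0.042)^t    t·PV
  1        4.375         4.1987         4.1987
  2        4.375         4.0294         8.0588
  3        4.375         3.8670        11.6010
  4        4.375         3.7111        14.8446
  5        4.375         3.5616        17.8078
  6        4.375         3.4180        20.5080
  7        4.375         3.2802        22.9616
  8      104.375        75.1026       600.8205
  Σ                    101.1686       700.8009
P = 101.1686; D_Mac = 6.92706 half-year periods = 3.46353 yrs; D_mod = 3.32393 yrs.
DV01 ≈ 3.32393 × 101.1686 × 0.0001 = 0.033628.

₹0.034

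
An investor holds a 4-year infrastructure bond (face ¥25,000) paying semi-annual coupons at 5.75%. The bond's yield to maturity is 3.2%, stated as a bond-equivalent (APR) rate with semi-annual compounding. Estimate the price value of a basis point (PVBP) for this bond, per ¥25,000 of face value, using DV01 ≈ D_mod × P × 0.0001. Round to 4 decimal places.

¥9.8332

Periodic yield y = 0.016.
  t   CF        PV=CF/(1+0.016)^t    t·PV
  1       718.75       707.4311       707.4311
  2       718.75       696.2905     1,392.5809
  3       718.75       685.3253     2,055.9758
  4       718.75       674.5327     2,698.1309
  5       718.75       663.9102     3,319.5508
  6       718.75       653.4549     3,920.7293
  7       718.75       643.1643     4,502.1498
  8    25,718.75    22,651.6683   181,213.3464
  Σ                 27,375.7771   199,809.8950
P = 27,375.7771; D_Mac = 7.29878 half-year periods = 3.64939 yrs; D_mod = 3.59192 yrs.
DV01 ≈ 3.59192 × 27,375.7771 × 0.0001 = 9.833164.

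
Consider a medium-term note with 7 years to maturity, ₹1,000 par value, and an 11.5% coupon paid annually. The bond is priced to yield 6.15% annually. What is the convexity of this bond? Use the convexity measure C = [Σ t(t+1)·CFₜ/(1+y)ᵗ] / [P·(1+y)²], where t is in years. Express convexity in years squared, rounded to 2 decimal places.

34.79

With y = 0.0615:
  t   CF        PV=CF/(1+0.0615)^t    t·PV        t(t+1)·PV
  1       115.00       108.3373       108.3373         216.6745
  2       115.00       102.0605       204.1211         612.3632
  3       115.00        96.1475       288.4424       1,153.7696
  4       115.00        90.5770       362.3079       1,811.5396
  5       115.00        85.3292       426.6462       2,559.8770
  6       115.00        80.3855       482.3131       3,376.1920
  7     1,115.00       734.2347     5,139.6426      41,117.1406
  Σ                  1,297.0717     7,011.8105      50,847.5566
P = 1,297.0717.
Convexity = Σ t(t+1)·PV / [P·(1+y)²] = 50,847.5566 / (1,297.0717 × 1.126782) = 34.79094.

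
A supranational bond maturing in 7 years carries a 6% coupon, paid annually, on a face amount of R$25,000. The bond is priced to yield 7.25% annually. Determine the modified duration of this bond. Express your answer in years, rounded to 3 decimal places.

5.477 years

Periodic yield y = 0.0725. First find Macaulay duration:
  t   CF        PV=CF/(1+0.0725)^t    t·PV
  1     1,500.00     1,398.6014     1,398.6014
  2     1,500.00     1,304.0572     2,608.1145
  3     1,500.00     1,215.9042     3,647.7126
  4     1,500.00     1,133.7102     4,534.8408
  5     1,500.00     1,057.0725     5,285.3623
  6     1,500.00       985.6153     5,913.6920
  7    26,500.00    16,235.4664   113,648.2645
  Σ                 23,330.4272   137,036.5881
P = 23,330.4272; Macaulay duration = 137,036.5881 / 23,330.4272 = 5.87373 years.
Modified duration = D_Mac / (1 + y) = 5.87373 / 1.0725 = 5.47667 years.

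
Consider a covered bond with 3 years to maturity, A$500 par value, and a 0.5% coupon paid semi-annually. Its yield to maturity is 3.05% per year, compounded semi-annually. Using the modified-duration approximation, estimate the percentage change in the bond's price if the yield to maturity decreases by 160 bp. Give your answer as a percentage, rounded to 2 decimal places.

Periodic yield y = 0.01525. Modified duration first:
  t   CF        PV=CF/(1+0.01525)^t    t·PV
  1         1.25         1.2312         1.2312
  2         1.25         1.2127         2.4255
  3         1.25         1.1945         3.5835
  4         1.25         1.1766         4.7063
  5         1.25         1.1589         5.7945
  6       501.25       457.7374     2,746.4244
  Σ                    463.7113     2,764.1654
P = 463.7113; D_Mac = 5.96096 half-year periods = 2.98048 yrs; D_mod = 2.98048/(1+0.01525) = 2.93571 yrs.
ΔP/P ≈ -D_mod · Δy = -2.93571 × (-0.016) = +0.046971 = +4.6971%.

+4.70%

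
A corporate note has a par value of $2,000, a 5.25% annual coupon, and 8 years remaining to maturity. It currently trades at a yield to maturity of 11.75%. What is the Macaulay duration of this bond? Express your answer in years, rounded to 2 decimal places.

Periodic yield y = 0.1175. Discount each cash flow and weight by its year:
  t   CF        PV=CF/(1+0.1175)^t    t·PV
  1       105.00        93.9597        93.9597
  2       105.00        84.0803       168.1606
  3       105.00        75.2396       225.7189
  4       105.00        67.3285       269.3141
  5       105.00        60.2492       301.2462
  6       105.00        53.9143       323.4859
  7       105.00        48.2455       337.7183
  8     2,105.00       865.5095     6,924.0761
  Σ                  1,348.5268     8,643.6800
Price P = Σ PV = 1,348.5268.
Macaulay duration = Σ(t·PV) / P = 8,643.6800 / 1,348.5268 = 6.40972 years.

6.41 years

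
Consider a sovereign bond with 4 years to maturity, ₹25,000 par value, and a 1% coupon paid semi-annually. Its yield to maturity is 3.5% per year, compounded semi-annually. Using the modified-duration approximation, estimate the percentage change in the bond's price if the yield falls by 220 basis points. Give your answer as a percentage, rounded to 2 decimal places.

Periodic yield y = 0.0175. Modified duration first:
  t   CF        PV=CF/(1+0.0175)^t    t·PV
  1       125.00       122.8501       122.8501
  2       125.00       120.7372       241.4744
  3       125.00       118.6607       355.9820
  4       125.00       116.6198       466.4793
  5       125.00       114.6141       573.0703
  6       125.00       112.6428       675.8569
  7       125.00       110.7055       774.9383
  8    25,125.00    21,869.0908   174,952.7262
  Σ                 22,685.9209   178,163.3775
P = 22,685.9209; D_Mac = 7.85348 half-year periods = 3.92674 yrs; D_mod = 3.92674/(1+0.0175) = 3.85920 yrs.
ΔP/P ≈ -D_mod · Δy = -3.85920 × (-0.022) = +0.084902 = +8.4902%.

+8.49%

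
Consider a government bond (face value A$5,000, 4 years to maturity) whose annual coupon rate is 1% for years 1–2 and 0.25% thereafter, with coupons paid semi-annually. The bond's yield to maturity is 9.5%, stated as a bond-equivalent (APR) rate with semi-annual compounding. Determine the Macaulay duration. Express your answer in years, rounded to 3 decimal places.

3.926 years

Periodic yield y = 0.0475. Discount each cash flow and weight by its period:
  t   CF        PV=CF/(1+0.0475)^t    t·PV
  1        25.00        23.8663        23.8663
  2        25.00        22.7841        45.5682
  3        25.00        21.7509        65.2528
  4        25.00        20.7646        83.0585
  5         6.25         4.9558        24.7788
  6         6.25         4.7310        28.3862
  7         6.25         4.5165        31.6155
  8     5,006.25     3,453.6656    27,629.3245
  Σ                  3,557.0348    27,931.8508
Price P = Σ PV = 3,557.0348.
Macaulay duration = Σ(t·PV) / P = 27,931.8508 / 3,557.0348 = 7.85257 half-year periods.
In years: 7.85257 / 2 = 3.92628 years.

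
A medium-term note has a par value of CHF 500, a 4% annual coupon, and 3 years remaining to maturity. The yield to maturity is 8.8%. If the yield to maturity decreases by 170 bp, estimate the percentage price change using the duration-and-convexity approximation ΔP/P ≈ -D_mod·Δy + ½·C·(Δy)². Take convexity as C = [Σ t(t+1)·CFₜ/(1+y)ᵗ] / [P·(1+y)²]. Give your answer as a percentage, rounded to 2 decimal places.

+4.64%

With y = 0.088:
  t   CF        PV=CF/(1+0.088)^t    t·PV        t(t+1)·PV
  1        20.00        18.3824        18.3824          36.7647
  2        20.00        16.8955        33.7911         101.3733
  3       520.00       403.7538     1,211.2615       4,845.0460
  Σ                    439.0317     1,263.4349       4,983.1840
P = 439.0317; D_Mac = 2.87778 yrs; D_mod = 2.64501 yrs; C = 9.58856.
Duration effect: -2.64501 × (-0.017) = +0.044965
Convexity effect: 0.5 × 9.58856 × (-0.017)² = +0.0013855
ΔP/P ≈ +0.044965 + 0.0013855 = +0.046351 = +4.6351%.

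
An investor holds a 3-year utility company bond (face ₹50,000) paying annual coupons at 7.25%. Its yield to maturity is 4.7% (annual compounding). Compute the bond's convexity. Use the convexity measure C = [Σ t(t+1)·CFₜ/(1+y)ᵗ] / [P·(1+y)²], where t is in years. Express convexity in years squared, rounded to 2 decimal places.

With y = 0.047:
  t   CF        PV=CF/(1+0.047)^t    t·PV        t(t+1)·PV
  1     3,625.00     3,462.2732     3,462.2732       6,924.5463
  2     3,625.00     3,306.8512     6,613.7023      19,841.1069
  3    53,625.00    46,722.6277   140,167.8832     560,671.5330
  Σ                 53,491.7521   150,243.8587     587,437.1863
P = 53,491.7521.
Convexity = Σ t(t+1)·PV / [P·(1+y)²] = 587,437.1863 / (53,491.7521 × 1.096209) = 10.01801.

10.02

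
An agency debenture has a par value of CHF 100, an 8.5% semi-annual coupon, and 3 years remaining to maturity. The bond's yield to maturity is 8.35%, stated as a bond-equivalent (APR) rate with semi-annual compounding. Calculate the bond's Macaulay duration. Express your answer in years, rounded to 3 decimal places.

Periodic yield y = 0.04175. Discount each cash flow and weight by its period:
  t   CF        PV=CF/(1+0.04175)^t    t·PV
  1         4.25         4.0797         4.0797
  2         4.25         3.9162         7.8323
  3         4.25         3.7592        11.2777
  4         4.25         3.6086        14.4343
  5         4.25         3.4639        17.3197
  6       104.25        81.5633       489.3800
  Σ                    100.3909       544.3238
Price P = Σ PV = 100.3909.
Macaulay duration = Σ(t·PV) / P = 544.3238 / 100.3909 = 5.42204 half-year periods.
In years: 5.42204 / 2 = 2.71102 years.

2.711 years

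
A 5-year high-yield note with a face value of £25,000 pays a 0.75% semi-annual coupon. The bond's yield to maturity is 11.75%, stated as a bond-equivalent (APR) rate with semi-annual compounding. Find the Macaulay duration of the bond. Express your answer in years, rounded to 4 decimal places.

4.8836 years

Periodic yield y = 0.05875. Discount each cash flow and weight by its period:
  t   CF        PV=CF/(1+0.05875)^t    t·PV
  1        93.75        88.5478        88.5478
  2        93.75        83.6343       167.2686
  3        93.75        78.9934       236.9803
  4        93.75        74.6101       298.4404
  5        93.75        70.4700       352.3499
  6        93.75        66.5596       399.3576
  7        93.75        62.8662       440.0635
  8        93.75        59.3778       475.0222
  9        93.75        56.0829       504.7461
  10   25,093.75    14,178.5342   141,785.3415
  Σ                 14,819.6763   144,748.1179
Price P = Σ PV = 14,819.6763.
Macaulay duration = Σ(t·PV) / P = 144,748.1179 / 14,819.6763 = 9.76729 half-year periods.
In years: 9.76729 / 2 = 4.88365 years.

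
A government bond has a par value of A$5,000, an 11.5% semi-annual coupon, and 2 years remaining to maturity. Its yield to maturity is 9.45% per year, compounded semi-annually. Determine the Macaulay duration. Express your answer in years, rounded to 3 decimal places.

Periodic yield y = 0.04725. Discount each cash flow and weight by its period:
  t   CF        PV=CF/(1+0.04725)^t    t·PV
  1       287.50       274.5285       274.5285
  2       287.50       262.1423       524.2846
  3       287.50       250.3149       750.9448
  4     5,287.50     4,395.9111    17,583.6445
  Σ                  5,182.8969    19,133.4024
Price P = Σ PV = 5,182.8969.
Macaulay duration = Σ(t·PV) / P = 19,133.4024 / 5,182.8969 = 3.69164 half-year periods.
In years: 3.69164 / 2 = 1.84582 years.

1.846 years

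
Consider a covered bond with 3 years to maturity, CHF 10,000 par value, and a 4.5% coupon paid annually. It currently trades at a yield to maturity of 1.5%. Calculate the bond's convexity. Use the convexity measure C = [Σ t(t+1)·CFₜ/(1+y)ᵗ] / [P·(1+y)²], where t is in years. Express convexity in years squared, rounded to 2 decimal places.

11.02

With y = 0.015:
  t   CF        PV=CF/(1+0.015)^t    t·PV        t(t+1)·PV
  1       450.00       443.3498       443.3498         886.6995
  2       450.00       436.7978       873.5956       2,620.7867
  3    10,450.00     9,993.5126    29,980.5378     119,922.1510
  Σ                 10,873.6601    31,297.4831     123,429.6372
P = 10,873.6601.
Convexity = Σ t(t+1)·PV / [P·(1+y)²] = 123,429.6372 / (10,873.6601 × 1.030225) = 11.01822.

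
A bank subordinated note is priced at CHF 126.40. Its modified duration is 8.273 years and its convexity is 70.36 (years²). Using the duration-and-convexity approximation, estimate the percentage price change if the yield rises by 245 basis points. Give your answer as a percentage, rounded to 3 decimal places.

Duration effect: -D_mod·Δy = -8.273 × (+0.0245) = -0.2026885
Convexity effect: ½·C·(Δy)² = 0.5 × 70.36 × (0.0245)² = +0.021116795
ΔP/P ≈ -0.2026885 + 0.021116795 = -0.181571705
= -18.1571705%.

-18.157%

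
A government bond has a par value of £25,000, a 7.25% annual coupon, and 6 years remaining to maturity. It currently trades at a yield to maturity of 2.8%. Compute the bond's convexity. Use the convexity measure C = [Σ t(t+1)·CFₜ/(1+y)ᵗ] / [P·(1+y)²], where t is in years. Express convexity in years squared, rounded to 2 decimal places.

32.53

With y = 0.028:
  t   CF        PV=CF/(1+0.028)^t    t·PV        t(t+1)·PV
  1     1,812.50     1,763.1323     1,763.1323       3,526.2646
  2     1,812.50     1,715.1092     3,430.2185      10,290.6554
  3     1,812.50     1,668.3942     5,005.1826      20,020.7304
  4     1,812.50     1,622.9516     6,491.8062      32,459.0311
  5     1,812.50     1,578.7466     7,893.7332      47,362.3995
  6    26,812.50    22,718.4460   136,310.6761     954,174.7328
  Σ                 31,066.7800   160,894.7490   1,067,833.8138
P = 31,066.7800.
Convexity = Σ t(t+1)·PV / [P·(1+y)²] = 1,067,833.8138 / (31,066.7800 × 1.056784) = 32.52529.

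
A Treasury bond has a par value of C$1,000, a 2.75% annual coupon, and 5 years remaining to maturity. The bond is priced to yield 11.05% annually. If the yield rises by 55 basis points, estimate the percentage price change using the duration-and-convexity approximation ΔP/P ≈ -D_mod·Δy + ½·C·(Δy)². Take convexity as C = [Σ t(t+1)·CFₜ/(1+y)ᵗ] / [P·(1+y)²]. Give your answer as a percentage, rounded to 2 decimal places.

-2.28%

With y = 0.1105:
  t   CF        PV=CF/(1+0.1105)^t    t·PV        t(t+1)·PV
  1        27.50        24.7636        24.7636          49.5272
  2        27.50        22.2995        44.5990         133.7971
  3        27.50        20.0806        60.2418         240.9674
  4        27.50        18.0825        72.3300         361.6500
  5     1,027.50       608.3997     3,041.9987      18,251.9920
  Σ                    693.6260     3,243.9332      19,037.9338
P = 693.6260; D_Mac = 4.67678 yrs; D_mod = 4.21141 yrs; C = 22.25652.
Duration effect: -4.21141 × (+0.0055) = -0.023163
Convexity effect: 0.5 × 22.25652 × (0.0055)² = +0.0003366
ΔP/P ≈ -0.023163 + 0.0003366 = -0.022826 = -2.2826%.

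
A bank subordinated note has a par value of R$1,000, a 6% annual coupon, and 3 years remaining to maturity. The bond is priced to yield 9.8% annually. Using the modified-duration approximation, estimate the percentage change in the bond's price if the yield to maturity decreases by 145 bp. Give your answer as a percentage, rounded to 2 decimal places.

+3.73%

Periodic yield y = 0.098. Modified duration first:
  t   CF        PV=CF/(1+0.098)^t    t·PV
  1        60.00        54.6448        54.6448
  2        60.00        49.7676        99.5352
  3     1,060.00       800.7535     2,402.2605
  Σ                    905.1659     2,556.4405
P = 905.1659; D_Mac = 2.82428 yrs; D_mod = 2.82428/(1+0.098) = 2.57220 yrs.
ΔP/P ≈ -D_mod · Δy = -2.57220 × (-0.0145) = +0.037297 = +3.7297%.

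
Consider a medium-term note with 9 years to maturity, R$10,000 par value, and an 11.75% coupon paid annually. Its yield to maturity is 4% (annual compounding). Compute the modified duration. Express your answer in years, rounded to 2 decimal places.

6.38 years

Periodic yield y = 0.04. First find Macaulay duration:
  t   CF        PV=CF/(1+0.04)^t    t·PV
  1     1,175.00     1,129.8077     1,129.8077
  2     1,175.00     1,086.3536     2,172.7071
  3     1,175.00     1,044.5707     3,133.7122
  4     1,175.00     1,004.3949     4,017.5797
  5     1,175.00       965.7644     4,828.8218
  6     1,175.00       928.6196     5,571.7174
  7     1,175.00       892.9034     6,250.3240
  8     1,175.00       858.5610     6,868.4879
  9    11,175.00     7,851.4068    70,662.6609
  Σ                 15,762.3820   104,635.8187
P = 15,762.3820; Macaulay duration = 104,635.8187 / 15,762.3820 = 6.63833 years.
Modified duration = D_Mac / (1 + y) = 6.63833 / 1.04 = 6.38301 years.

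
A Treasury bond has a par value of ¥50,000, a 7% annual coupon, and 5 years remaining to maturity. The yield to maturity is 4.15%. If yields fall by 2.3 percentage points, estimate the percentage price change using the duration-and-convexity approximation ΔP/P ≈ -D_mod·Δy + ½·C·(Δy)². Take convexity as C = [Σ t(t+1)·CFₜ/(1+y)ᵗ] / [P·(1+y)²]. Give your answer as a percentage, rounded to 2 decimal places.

+10.40%

With y = 0.0415:
  t   CF        PV=CF/(1+0.0415)^t    t·PV        t(t+1)·PV
  1     3,500.00     3,360.5377     3,360.5377       6,721.0754
  2     3,500.00     3,226.6324     6,453.2649      19,359.7946
  3     3,500.00     3,098.0628     9,294.1885      37,176.7540
  4     3,500.00     2,974.6163    11,898.4650      59,492.3252
  5    53,500.00    43,657.3540   218,286.7702   1,309,720.6209
  Σ                 56,317.2032   249,293.2262   1,432,470.5701
P = 56,317.2032; D_Mac = 4.42659 yrs; D_mod = 4.25021 yrs; C = 23.44909.
Duration effect: -4.25021 × (-0.023) = +0.097755
Convexity effect: 0.5 × 23.44909 × (-0.023)² = +0.0062023
ΔP/P ≈ +0.097755 + 0.0062023 = +0.103957 = +10.3957%.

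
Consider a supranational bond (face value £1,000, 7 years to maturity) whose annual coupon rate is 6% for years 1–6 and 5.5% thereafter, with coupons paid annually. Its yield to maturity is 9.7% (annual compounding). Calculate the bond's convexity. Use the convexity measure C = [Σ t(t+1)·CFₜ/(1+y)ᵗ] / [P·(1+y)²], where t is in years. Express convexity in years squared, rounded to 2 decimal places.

35.93

With y = 0.097:
  t   CF        PV=CF/(1+0.097)^t    t·PV        t(t+1)·PV
  1        60.00        54.6946        54.6946         109.3892
  2        60.00        49.8584        99.7167         299.1502
  3        60.00        45.4497       136.3492         545.3968
  4        60.00        41.4309       165.7237         828.6187
  5        60.00        37.7675       188.8374       1,133.0247
  6        60.00        34.4280       206.5679       1,445.9750
  7     1,055.00       551.8310     3,862.8168      30,902.5340
  Σ                    815.4601     4,714.7063      35,264.0886
P = 815.4601.
Convexity = Σ t(t+1)·PV / [P·(1+y)²] = 35,264.0886 / (815.4601 × 1.203409) = 35.93492.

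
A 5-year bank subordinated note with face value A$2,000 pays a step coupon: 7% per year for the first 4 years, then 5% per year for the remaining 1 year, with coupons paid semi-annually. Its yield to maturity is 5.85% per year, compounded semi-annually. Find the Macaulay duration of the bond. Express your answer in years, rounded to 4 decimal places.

4.3172 years

Periodic yield y = 0.02925. Discount each cash flow and weight by its period:
  t   CF        PV=CF/(1+0.02925)^t    t·PV
  1        70.00        68.0107        68.0107
  2        70.00        66.0779       132.1558
  3        70.00        64.2001       192.6002
  4        70.00        62.3756       249.5023
  5        70.00        60.6029       303.0147
  6        70.00        58.8807       353.2841
  7        70.00        57.2074       400.4515
  8        70.00        55.5816       444.6528
  9        50.00        38.5729       347.1560
  10    2,050.00     1,536.5444    15,365.4437
  Σ                  2,068.0540    17,856.2716
Price P = Σ PV = 2,068.0540.
Macaulay duration = Σ(t·PV) / P = 17,856.2716 / 2,068.0540 = 8.63434 half-year periods.
In years: 8.63434 / 2 = 4.31717 years.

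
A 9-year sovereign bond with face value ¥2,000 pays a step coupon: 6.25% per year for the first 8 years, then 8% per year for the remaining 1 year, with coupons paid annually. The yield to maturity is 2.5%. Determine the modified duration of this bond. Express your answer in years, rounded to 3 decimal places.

7.239 years

Periodic yield y = 0.025. First find Macaulay duration:
  t   CF        PV=CF/(1+0.025)^t    t·PV
  1       125.00       121.9512       121.9512
  2       125.00       118.9768       237.9536
  3       125.00       116.0749       348.2248
  4       125.00       113.2438       452.9753
  5       125.00       110.4818       552.4089
  6       125.00       107.7871       646.7226
  7       125.00       105.1582       736.1071
  8       125.00       102.5933       820.7466
  9     2,160.00     1,729.5733    15,566.1594
  Σ                  2,625.8404    19,483.2495
P = 2,625.8404; Macaulay duration = 19,483.2495 / 2,625.8404 = 7.41981 years.
Modified duration = D_Mac / (1 + y) = 7.41981 / 1.025 = 7.23884 years.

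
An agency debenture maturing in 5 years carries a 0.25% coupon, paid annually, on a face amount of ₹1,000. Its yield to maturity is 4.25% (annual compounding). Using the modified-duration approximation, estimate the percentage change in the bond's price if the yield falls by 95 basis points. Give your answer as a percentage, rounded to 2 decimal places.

+4.53%

Periodic yield y = 0.0425. Modified duration first:
  t   CF        PV=CF/(1+0.0425)^t    t·PV
  1         2.50         2.3981         2.3981
  2         2.50         2.3003         4.6006
  3         2.50         2.2065         6.6196
  4         2.50         2.1166         8.4663
  5     1,002.50       814.1493     4,070.7466
  Σ                    823.1708     4,092.8313
P = 823.1708; D_Mac = 4.97203 yrs; D_mod = 4.97203/(1+0.0425) = 4.76933 yrs.
ΔP/P ≈ -D_mod · Δy = -4.76933 × (-0.0095) = +0.045309 = +4.5309%.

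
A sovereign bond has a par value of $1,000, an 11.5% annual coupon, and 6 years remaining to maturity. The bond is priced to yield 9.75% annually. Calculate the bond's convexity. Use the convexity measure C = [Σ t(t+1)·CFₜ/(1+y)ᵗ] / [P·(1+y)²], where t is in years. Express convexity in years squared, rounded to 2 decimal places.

With y = 0.0975:
  t   CF        PV=CF/(1+0.0975)^t    t·PV        t(t+1)·PV
  1       115.00       104.7836       104.7836         209.5672
  2       115.00        95.4748       190.9496         572.8488
  3       115.00        86.9930       260.9790       1,043.9159
  4       115.00        79.2647       317.0587       1,585.2937
  5       115.00        72.2229       361.1147       2,166.6884
  6     1,115.00       638.0397     3,828.2381      26,797.6669
  Σ                  1,076.7787     5,063.1238      32,375.9808
P = 1,076.7787.
Convexity = Σ t(t+1)·PV / [P·(1+y)²] = 32,375.9808 / (1,076.7787 × 1.204506) = 24.96246.

24.96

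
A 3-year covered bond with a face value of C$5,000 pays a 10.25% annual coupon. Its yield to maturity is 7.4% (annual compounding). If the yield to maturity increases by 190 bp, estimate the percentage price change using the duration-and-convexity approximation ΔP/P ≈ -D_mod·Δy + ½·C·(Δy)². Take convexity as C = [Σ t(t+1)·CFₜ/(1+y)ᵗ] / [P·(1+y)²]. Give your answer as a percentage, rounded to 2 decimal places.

With y = 0.074:
  t   CF        PV=CF/(1+0.074)^t    t·PV        t(t+1)·PV
  1       512.50       477.1881       477.1881         954.3762
  2       512.50       444.3092       888.6184       2,665.8552
  3     5,512.50     4,449.7515    13,349.2545      53,397.0180
  Σ                  5,371.2488    14,715.0610      57,017.2494
P = 5,371.2488; D_Mac = 2.73960 yrs; D_mod = 2.55084 yrs; C = 9.20285.
Duration effect: -2.55084 × (+0.019) = -0.048466
Convexity effect: 0.5 × 9.20285 × (0.019)² = +0.0016611
ΔP/P ≈ -0.048466 + 0.0016611 = -0.046805 = -4.6805%.

-4.68%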